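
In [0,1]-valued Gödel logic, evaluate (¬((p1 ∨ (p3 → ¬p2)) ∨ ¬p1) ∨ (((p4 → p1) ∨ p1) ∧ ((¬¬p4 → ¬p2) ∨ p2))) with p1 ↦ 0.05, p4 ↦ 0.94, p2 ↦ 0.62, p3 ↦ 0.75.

¬p2: Gödel ¬ of 0.62 = 0 (operand ≠ 0)
(p3 → ¬p2): 0.75 > 0, so result = 0
(p1 ∨ (p3 → ¬p2)) = max(0.05, 0) = 0.05
¬p1: Gödel ¬ of 0.05 = 0 (operand ≠ 0)
((p1 ∨ (p3 → ¬p2)) ∨ ¬p1) = max(0.05, 0) = 0.05
¬((p1 ∨ (p3 → ¬p2)) ∨ ¬p1): Gödel ¬ of 0.05 = 0 (operand ≠ 0)
(p4 → p1): 0.94 > 0.05, so result = 0.05
((p4 → p1) ∨ p1) = max(0.05, 0.05) = 0.05
¬p4: Gödel ¬ of 0.94 = 0 (operand ≠ 0)
¬¬p4: Gödel ¬ of 0 = 1 (operand is 0)
¬p2: Gödel ¬ of 0.62 = 0 (operand ≠ 0)
(¬¬p4 → ¬p2): 1 > 0, so result = 0
((¬¬p4 → ¬p2) ∨ p2) = max(0, 0.62) = 0.62
(((p4 → p1) ∨ p1) ∧ ((¬¬p4 → ¬p2) ∨ p2)) = min(0.05, 0.62) = 0.05
(¬((p1 ∨ (p3 → ¬p2)) ∨ ¬p1) ∨ (((p4 → p1) ∨ p1) ∧ ((¬¬p4 → ¬p2) ∨ p2))) = max(0, 0.05) = 0.05

0.05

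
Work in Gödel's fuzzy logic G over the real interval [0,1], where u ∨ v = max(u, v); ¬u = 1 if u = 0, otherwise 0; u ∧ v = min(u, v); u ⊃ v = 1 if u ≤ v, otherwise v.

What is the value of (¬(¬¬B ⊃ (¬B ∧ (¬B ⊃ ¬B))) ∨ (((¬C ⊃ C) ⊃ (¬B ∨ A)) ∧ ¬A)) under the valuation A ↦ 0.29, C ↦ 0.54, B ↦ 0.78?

1.00

¬B: Gödel ¬ of 0.78 = 0 (operand ≠ 0)
¬¬B: Gödel ¬ of 0 = 1 (operand is 0)
¬B: Gödel ¬ of 0.78 = 0 (operand ≠ 0)
¬B: Gödel ¬ of 0.78 = 0 (operand ≠ 0)
¬B: Gödel ¬ of 0.78 = 0 (operand ≠ 0)
(¬B ⊃ ¬B): 0 ≤ 0, so result = 1
(¬B ∧ (¬B ⊃ ¬B)) = min(0, 1) = 0
(¬¬B ⊃ (¬B ∧ (¬B ⊃ ¬B))): 1 > 0, so result = 0
¬(¬¬B ⊃ (¬B ∧ (¬B ⊃ ¬B))): Gödel ¬ of 0 = 1 (operand is 0)
¬C: Gödel ¬ of 0.54 = 0 (operand ≠ 0)
(¬C ⊃ C): 0 ≤ 0.54, so result = 1
¬B: Gödel ¬ of 0.78 = 0 (operand ≠ 0)
(¬B ∨ A) = max(0, 0.29) = 0.29
((¬C ⊃ C) ⊃ (¬B ∨ A)): 1 > 0.29, so result = 0.29
¬A: Gödel ¬ of 0.29 = 0 (operand ≠ 0)
(((¬C ⊃ C) ⊃ (¬B ∨ A)) ∧ ¬A) = min(0.29, 0) = 0
(¬(¬¬B ⊃ (¬B ∧ (¬B ⊃ ¬B))) ∨ (((¬C ⊃ C) ⊃ (¬B ∨ A)) ∧ ¬A)) = max(1, 0) = 1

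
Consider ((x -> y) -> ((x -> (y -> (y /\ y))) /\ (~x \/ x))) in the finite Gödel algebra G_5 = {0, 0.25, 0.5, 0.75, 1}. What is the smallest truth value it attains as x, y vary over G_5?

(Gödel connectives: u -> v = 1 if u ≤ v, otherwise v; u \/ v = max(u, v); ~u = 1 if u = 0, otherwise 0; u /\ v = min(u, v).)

The minimum is attained at x = 0.25, y = 0.25:
  (x -> y): 0.25 ≤ 0.25, so result = 1
  (y /\ y) = min(0.25, 0.25) = 0.25
  (y -> (y /\ y)): 0.25 ≤ 0.25, so result = 1
  (x -> (y -> (y /\ y))): 0.25 ≤ 1, so result = 1
  ~x: Gödel ¬ of 0.25 = 0 (operand ≠ 0)
  (~x \/ x) = max(0, 0.25) = 0.25
  ((x -> (y -> (y /\ y))) /\ (~x \/ x)) = min(1, 0.25) = 0.25
  ((x -> y) -> ((x -> (y -> (y /\ y))) /\ (~x \/ x))): 1 > 0.25, so result = 0.25
Checking all 25 assignments confirms none give a value below 0.25.

0.25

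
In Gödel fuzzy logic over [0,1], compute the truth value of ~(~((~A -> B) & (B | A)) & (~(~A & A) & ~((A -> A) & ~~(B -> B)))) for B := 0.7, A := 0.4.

~A: Gödel ¬ of 0.4 = 0 (operand ≠ 0)
(~A -> B): 0 ≤ 0.7, so result = 1
(B | A) = max(0.7, 0.4) = 0.7
((~A -> B) & (B | A)) = min(1, 0.7) = 0.7
~((~A -> B) & (B | A)): Gödel ¬ of 0.7 = 0 (operand ≠ 0)
~A: Gödel ¬ of 0.4 = 0 (operand ≠ 0)
(~A & A) = min(0, 0.4) = 0
~(~A & A): Gödel ¬ of 0 = 1 (operand is 0)
(A -> A): 0.4 ≤ 0.4, so result = 1
(B -> B): 0.7 ≤ 0.7, so result = 1
~(B -> B): Gödel ¬ of 1 = 0 (operand ≠ 0)
~~(B -> B): Gödel ¬ of 0 = 1 (operand is 0)
((A -> A) & ~~(B -> B)) = min(1, 1) = 1
~((A -> A) & ~~(B -> B)): Gödel ¬ of 1 = 0 (operand ≠ 0)
(~(~A & A) & ~((A -> A) & ~~(B -> B))) = min(1, 0) = 0
(~((~A -> B) & (B | A)) & (~(~A & A) & ~((A -> A) & ~~(B -> B)))) = min(0, 0) = 0
~(~((~A -> B) & (B | A)) & (~(~A & A) & ~((A -> A) & ~~(B -> B)))): Gödel ¬ of 0 = 1 (operand is 0)

1.00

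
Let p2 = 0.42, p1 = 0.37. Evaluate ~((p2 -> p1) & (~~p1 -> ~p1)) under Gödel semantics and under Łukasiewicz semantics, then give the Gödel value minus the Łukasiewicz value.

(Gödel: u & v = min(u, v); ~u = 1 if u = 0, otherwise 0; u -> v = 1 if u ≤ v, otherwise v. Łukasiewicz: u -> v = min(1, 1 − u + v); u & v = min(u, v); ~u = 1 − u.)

Gödel evaluation:
  (p2 -> p1): 0.42 > 0.37, so result = 0.37
  ~p1: Gödel ¬ of 0.37 = 0 (operand ≠ 0)
  ~~p1: Gödel ¬ of 0 = 1 (operand is 0)
  ~p1: Gödel ¬ of 0.37 = 0 (operand ≠ 0)
  (~~p1 -> ~p1): 1 > 0, so result = 0
  ((p2 -> p1) & (~~p1 -> ~p1)) = min(0.37, 0) = 0
  ~((p2 -> p1) & (~~p1 -> ~p1)): Gödel ¬ of 0 = 1 (operand is 0)
  Gödel value = 1
Łukasiewicz evaluation:
  (p2 -> p1): min(1, 1 − 0.42 + 0.37) = 0.95
  ~p1: Łukasiewicz ¬ gives 1 − 0.37 = 0.63
  ~~p1: Łukasiewicz ¬ gives 1 − 0.63 = 0.37
  ~p1: Łukasiewicz ¬ gives 1 − 0.37 = 0.63
  (~~p1 -> ~p1): min(1, 1 − 0.37 + 0.63) = 1
  ((p2 -> p1) & (~~p1 -> ~p1)) = min(0.95, 1) = 0.95
  ~((p2 -> p1) & (~~p1 -> ~p1)): Łukasiewicz ¬ gives 1 − 0.95 = 0.05
  Łukasiewicz value = 0.05
Difference: 1 − 0.05 = 0.95

0.95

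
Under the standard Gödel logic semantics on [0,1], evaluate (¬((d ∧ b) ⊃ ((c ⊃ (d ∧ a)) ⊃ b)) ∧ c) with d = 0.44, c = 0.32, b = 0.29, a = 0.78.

(d ∧ b) = min(0.44, 0.29) = 0.29
(d ∧ a) = min(0.44, 0.78) = 0.44
(c ⊃ (d ∧ a)): 0.32 ≤ 0.44, so result = 1
((c ⊃ (d ∧ a)) ⊃ b): 1 > 0.29, so result = 0.29
((d ∧ b) ⊃ ((c ⊃ (d ∧ a)) ⊃ b)): 0.29 ≤ 0.29, so result = 1
¬((d ∧ b) ⊃ ((c ⊃ (d ∧ a)) ⊃ b)): Gödel ¬ of 1 = 0 (operand ≠ 0)
(¬((d ∧ b) ⊃ ((c ⊃ (d ∧ a)) ⊃ b)) ∧ c) = min(0, 0.32) = 0

0.00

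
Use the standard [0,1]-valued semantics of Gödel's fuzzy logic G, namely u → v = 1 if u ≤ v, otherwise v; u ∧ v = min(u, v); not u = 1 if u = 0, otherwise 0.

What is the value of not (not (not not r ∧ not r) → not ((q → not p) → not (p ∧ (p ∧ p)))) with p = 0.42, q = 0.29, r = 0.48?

1.00

not r: Gödel ¬ of 0.48 = 0 (operand ≠ 0)
not not r: Gödel ¬ of 0 = 1 (operand is 0)
not r: Gödel ¬ of 0.48 = 0 (operand ≠ 0)
(not not r ∧ not r) = min(1, 0) = 0
not (not not r ∧ not r): Gödel ¬ of 0 = 1 (operand is 0)
not p: Gödel ¬ of 0.42 = 0 (operand ≠ 0)
(q → not p): 0.29 > 0, so result = 0
(p ∧ p) = min(0.42, 0.42) = 0.42
(p ∧ (p ∧ p)) = min(0.42, 0.42) = 0.42
not (p ∧ (p ∧ p)): Gödel ¬ of 0.42 = 0 (operand ≠ 0)
((q → not p) → not (p ∧ (p ∧ p))): 0 ≤ 0, so result = 1
not ((q → not p) → not (p ∧ (p ∧ p))): Gödel ¬ of 1 = 0 (operand ≠ 0)
(not (not not r ∧ not r) → not ((q → not p) → not (p ∧ (p ∧ p)))): 1 > 0, so result = 0
not (not (not not r ∧ not r) → not ((q → not p) → not (p ∧ (p ∧ p)))): Gödel ¬ of 0 = 1 (operand is 0)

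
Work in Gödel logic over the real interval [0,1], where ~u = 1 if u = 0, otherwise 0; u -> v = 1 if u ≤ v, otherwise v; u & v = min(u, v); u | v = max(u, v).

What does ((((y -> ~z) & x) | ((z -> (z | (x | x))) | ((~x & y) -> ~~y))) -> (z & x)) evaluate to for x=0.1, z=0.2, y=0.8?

~z: Gödel ¬ of 0.2 = 0 (operand ≠ 0)
(y -> ~z): 0.8 > 0, so result = 0
((y -> ~z) & x) = min(0, 0.1) = 0
(x | x) = max(0.1, 0.1) = 0.1
(z | (x | x)) = max(0.2, 0.1) = 0.2
(z -> (z | (x | x))): 0.2 ≤ 0.2, so result = 1
~x: Gödel ¬ of 0.1 = 0 (operand ≠ 0)
(~x & y) = min(0, 0.8) = 0
~y: Gödel ¬ of 0.8 = 0 (operand ≠ 0)
~~y: Gödel ¬ of 0 = 1 (operand is 0)
((~x & y) -> ~~y): 0 ≤ 1, so result = 1
((z -> (z | (x | x))) | ((~x & y) -> ~~y)) = max(1, 1) = 1
(((y -> ~z) & x) | ((z -> (z | (x | x))) | ((~x & y) -> ~~y))) = max(0, 1) = 1
(z & x) = min(0.2, 0.1) = 0.1
((((y -> ~z) & x) | ((z -> (z | (x | x))) | ((~x & y) -> ~~y))) -> (z & x)): 1 > 0.1, so result = 0.1

0.10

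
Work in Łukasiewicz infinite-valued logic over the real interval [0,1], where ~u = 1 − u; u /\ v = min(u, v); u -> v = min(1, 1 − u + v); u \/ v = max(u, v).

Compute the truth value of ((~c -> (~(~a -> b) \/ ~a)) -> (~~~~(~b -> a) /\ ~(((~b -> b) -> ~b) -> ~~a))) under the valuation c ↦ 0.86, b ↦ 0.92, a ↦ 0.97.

~c: Łukasiewicz ¬ gives 1 − 0.86 = 0.14
~a: Łukasiewicz ¬ gives 1 − 0.97 = 0.03
(~a -> b): min(1, 1 − 0.03 + 0.92) = 1
~(~a -> b): Łukasiewicz ¬ gives 1 − 1 = 0
~a: Łukasiewicz ¬ gives 1 − 0.97 = 0.03
(~(~a -> b) \/ ~a) = max(0, 0.03) = 0.03
(~c -> (~(~a -> b) \/ ~a)): min(1, 1 − 0.14 + 0.03) = 0.89
~b: Łukasiewicz ¬ gives 1 − 0.92 = 0.08
(~b -> a): min(1, 1 − 0.08 + 0.97) = 1
~(~b -> a): Łukasiewicz ¬ gives 1 − 1 = 0
~~(~b -> a): Łukasiewicz ¬ gives 1 − 0 = 1
~~~(~b -> a): Łukasiewicz ¬ gives 1 − 1 = 0
~~~~(~b -> a): Łukasiewicz ¬ gives 1 − 0 = 1
~b: Łukasiewicz ¬ gives 1 − 0.92 = 0.08
(~b -> b): min(1, 1 − 0.08 + 0.92) = 1
~b: Łukasiewicz ¬ gives 1 − 0.92 = 0.08
((~b -> b) -> ~b): min(1, 1 − 1 + 0.08) = 0.08
~a: Łukasiewicz ¬ gives 1 − 0.97 = 0.03
~~a: Łukasiewicz ¬ gives 1 − 0.03 = 0.97
(((~b -> b) -> ~b) -> ~~a): min(1, 1 − 0.08 + 0.97) = 1
~(((~b -> b) -> ~b) -> ~~a): Łukasiewicz ¬ gives 1 − 1 = 0
(~~~~(~b -> a) /\ ~(((~b -> b) -> ~b) -> ~~a)) = min(1, 0) = 0
((~c -> (~(~a -> b) \/ ~a)) -> (~~~~(~b -> a) /\ ~(((~b -> b) -> ~b) -> ~~a))): min(1, 1 − 0.89 + 0) = 0.11

0.11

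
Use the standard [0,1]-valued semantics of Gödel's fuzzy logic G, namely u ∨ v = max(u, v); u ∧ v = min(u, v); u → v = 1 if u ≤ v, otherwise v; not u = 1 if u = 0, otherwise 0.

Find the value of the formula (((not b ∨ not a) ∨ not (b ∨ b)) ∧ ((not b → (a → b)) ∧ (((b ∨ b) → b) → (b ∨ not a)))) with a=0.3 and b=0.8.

0.00

not b: Gödel ¬ of 0.8 = 0 (operand ≠ 0)
not a: Gödel ¬ of 0.3 = 0 (operand ≠ 0)
(not b ∨ not a) = max(0, 0) = 0
(b ∨ b) = max(0.8, 0.8) = 0.8
not (b ∨ b): Gödel ¬ of 0.8 = 0 (operand ≠ 0)
((not b ∨ not a) ∨ not (b ∨ b)) = max(0, 0) = 0
not b: Gödel ¬ of 0.8 = 0 (operand ≠ 0)
(a → b): 0.3 ≤ 0.8, so result = 1
(not b → (a → b)): 0 ≤ 1, so result = 1
(b ∨ b) = max(0.8, 0.8) = 0.8
((b ∨ b) → b): 0.8 ≤ 0.8, so result = 1
not a: Gödel ¬ of 0.3 = 0 (operand ≠ 0)
(b ∨ not a) = max(0.8, 0) = 0.8
(((b ∨ b) → b) → (b ∨ not a)): 1 > 0.8, so result = 0.8
((not b → (a → b)) ∧ (((b ∨ b) → b) → (b ∨ not a))) = min(1, 0.8) = 0.8
(((not b ∨ not a) ∨ not (b ∨ b)) ∧ ((not b → (a → b)) ∧ (((b ∨ b) → b) → (b ∨ not a)))) = min(0, 0.8) = 0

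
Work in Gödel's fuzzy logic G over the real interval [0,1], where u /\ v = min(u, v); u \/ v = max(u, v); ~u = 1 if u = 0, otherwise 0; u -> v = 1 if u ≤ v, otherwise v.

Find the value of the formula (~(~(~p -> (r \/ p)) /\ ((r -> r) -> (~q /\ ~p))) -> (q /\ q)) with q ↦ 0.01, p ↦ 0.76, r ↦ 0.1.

~p: Gödel ¬ of 0.76 = 0 (operand ≠ 0)
(r \/ p) = max(0.1, 0.76) = 0.76
(~p -> (r \/ p)): 0 ≤ 0.76, so result = 1
~(~p -> (r \/ p)): Gödel ¬ of 1 = 0 (operand ≠ 0)
(r -> r): 0.1 ≤ 0.1, so result = 1
~q: Gödel ¬ of 0.01 = 0 (operand ≠ 0)
~p: Gödel ¬ of 0.76 = 0 (operand ≠ 0)
(~q /\ ~p) = min(0, 0) = 0
((r -> r) -> (~q /\ ~p)): 1 > 0, so result = 0
(~(~p -> (r \/ p)) /\ ((r -> r) -> (~q /\ ~p))) = min(0, 0) = 0
~(~(~p -> (r \/ p)) /\ ((r -> r) -> (~q /\ ~p))): Gödel ¬ of 0 = 1 (operand is 0)
(q /\ q) = min(0.01, 0.01) = 0.01
(~(~(~p -> (r \/ p)) /\ ((r -> r) -> (~q /\ ~p))) -> (q /\ q)): 1 > 0.01, so result = 0.01

0.01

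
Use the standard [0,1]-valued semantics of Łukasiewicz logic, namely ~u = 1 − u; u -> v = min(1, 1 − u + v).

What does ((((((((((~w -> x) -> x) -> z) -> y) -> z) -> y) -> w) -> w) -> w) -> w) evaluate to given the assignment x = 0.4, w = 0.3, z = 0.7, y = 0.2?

0.30

~w: Łukasiewicz ¬ gives 1 − 0.3 = 0.7
(~w -> x): min(1, 1 − 0.7 + 0.4) = 0.7
((~w -> x) -> x): min(1, 1 − 0.7 + 0.4) = 0.7
(((~w -> x) -> x) -> z): min(1, 1 − 0.7 + 0.7) = 1
((((~w -> x) -> x) -> z) -> y): min(1, 1 − 1 + 0.2) = 0.2
(((((~w -> x) -> x) -> z) -> y) -> z): min(1, 1 − 0.2 + 0.7) = 1
((((((~w -> x) -> x) -> z) -> y) -> z) -> y): min(1, 1 − 1 + 0.2) = 0.2
(((((((~w -> x) -> x) -> z) -> y) -> z) -> y) -> w): min(1, 1 − 0.2 + 0.3) = 1
((((((((~w -> x) -> x) -> z) -> y) -> z) -> y) -> w) -> w): min(1, 1 − 1 + 0.3) = 0.3
(((((((((~w -> x) -> x) -> z) -> y) -> z) -> y) -> w) -> w) -> w): min(1, 1 − 0.3 + 0.3) = 1
((((((((((~w -> x) -> x) -> z) -> y) -> z) -> y) -> w) -> w) -> w) -> w): min(1, 1 − 1 + 0.3) = 0.3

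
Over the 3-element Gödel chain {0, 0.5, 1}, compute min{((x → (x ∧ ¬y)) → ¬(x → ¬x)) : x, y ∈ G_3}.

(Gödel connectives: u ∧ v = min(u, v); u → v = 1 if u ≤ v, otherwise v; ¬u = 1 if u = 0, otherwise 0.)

The minimum is attained at x = 0, y = 0:
  ¬y: Gödel ¬ of 0 = 1 (operand is 0)
  (x ∧ ¬y) = min(0, 1) = 0
  (x → (x ∧ ¬y)): 0 ≤ 0, so result = 1
  ¬x: Gödel ¬ of 0 = 1 (operand is 0)
  (x → ¬x): 0 ≤ 1, so result = 1
  ¬(x → ¬x): Gödel ¬ of 1 = 0 (operand ≠ 0)
  ((x → (x ∧ ¬y)) → ¬(x → ¬x)): 1 > 0, so result = 0
Checking all 9 assignments confirms none give a value below 0.00.

0.00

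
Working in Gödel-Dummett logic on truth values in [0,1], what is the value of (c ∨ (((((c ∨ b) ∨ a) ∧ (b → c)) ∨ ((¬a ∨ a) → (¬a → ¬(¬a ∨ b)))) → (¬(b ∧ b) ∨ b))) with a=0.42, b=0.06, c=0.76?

(c ∨ b) = max(0.76, 0.06) = 0.76
((c ∨ b) ∨ a) = max(0.76, 0.42) = 0.76
(b → c): 0.06 ≤ 0.76, so result = 1
(((c ∨ b) ∨ a) ∧ (b → c)) = min(0.76, 1) = 0.76
¬a: Gödel ¬ of 0.42 = 0 (operand ≠ 0)
(¬a ∨ a) = max(0, 0.42) = 0.42
¬a: Gödel ¬ of 0.42 = 0 (operand ≠ 0)
¬a: Gödel ¬ of 0.42 = 0 (operand ≠ 0)
(¬a ∨ b) = max(0, 0.06) = 0.06
¬(¬a ∨ b): Gödel ¬ of 0.06 = 0 (operand ≠ 0)
(¬a → ¬(¬a ∨ b)): 0 ≤ 0, so result = 1
((¬a ∨ a) → (¬a → ¬(¬a ∨ b))): 0.42 ≤ 1, so result = 1
((((c ∨ b) ∨ a) ∧ (b → c)) ∨ ((¬a ∨ a) → (¬a → ¬(¬a ∨ b)))) = max(0.76, 1) = 1
(b ∧ b) = min(0.06, 0.06) = 0.06
¬(b ∧ b): Gödel ¬ of 0.06 = 0 (operand ≠ 0)
(¬(b ∧ b) ∨ b) = max(0, 0.06) = 0.06
(((((c ∨ b) ∨ a) ∧ (b → c)) ∨ ((¬a ∨ a) → (¬a → ¬(¬a ∨ b)))) → (¬(b ∧ b) ∨ b)): 1 > 0.06, so result = 0.06
(c ∨ (((((c ∨ b) ∨ a) ∧ (b → c)) ∨ ((¬a ∨ a) → (¬a → ¬(¬a ∨ b)))) → (¬(b ∧ b) ∨ b))) = max(0.76, 0.06) = 0.76

0.76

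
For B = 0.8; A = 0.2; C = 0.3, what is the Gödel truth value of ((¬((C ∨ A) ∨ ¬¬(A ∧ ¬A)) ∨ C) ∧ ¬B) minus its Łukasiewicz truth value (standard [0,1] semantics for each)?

Gödel evaluation:
  (C ∨ A) = max(0.3, 0.2) = 0.3
  ¬A: Gödel ¬ of 0.2 = 0 (operand ≠ 0)
  (A ∧ ¬A) = min(0.2, 0) = 0
  ¬(A ∧ ¬A): Gödel ¬ of 0 = 1 (operand is 0)
  ¬¬(A ∧ ¬A): Gödel ¬ of 1 = 0 (operand ≠ 0)
  ((C ∨ A) ∨ ¬¬(A ∧ ¬A)) = max(0.3, 0) = 0.3
  ¬((C ∨ A) ∨ ¬¬(A ∧ ¬A)): Gödel ¬ of 0.3 = 0 (operand ≠ 0)
  (¬((C ∨ A) ∨ ¬¬(A ∧ ¬A)) ∨ C) = max(0, 0.3) = 0.3
  ¬B: Gödel ¬ of 0.8 = 0 (operand ≠ 0)
  ((¬((C ∨ A) ∨ ¬¬(A ∧ ¬A)) ∨ C) ∧ ¬B) = min(0.3, 0) = 0
  Gödel value = 0
Łukasiewicz evaluation:
  (C ∨ A) = max(0.3, 0.2) = 0.3
  ¬A: Łukasiewicz ¬ gives 1 − 0.2 = 0.8
  (A ∧ ¬A) = min(0.2, 0.8) = 0.2
  ¬(A ∧ ¬A): Łukasiewicz ¬ gives 1 − 0.2 = 0.8
  ¬¬(A ∧ ¬A): Łukasiewicz ¬ gives 1 − 0.8 = 0.2
  ((C ∨ A) ∨ ¬¬(A ∧ ¬A)) = max(0.3, 0.2) = 0.3
  ¬((C ∨ A) ∨ ¬¬(A ∧ ¬A)): Łukasiewicz ¬ gives 1 − 0.3 = 0.7
  (¬((C ∨ A) ∨ ¬¬(A ∧ ¬A)) ∨ C) = max(0.7, 0.3) = 0.7
  ¬B: Łukasiewicz ¬ gives 1 − 0.8 = 0.2
  ((¬((C ∨ A) ∨ ¬¬(A ∧ ¬A)) ∨ C) ∧ ¬B) = min(0.7, 0.2) = 0.2
  Łukasiewicz value = 0.2
Difference: 0 − 0.2 = -0.20

-0.20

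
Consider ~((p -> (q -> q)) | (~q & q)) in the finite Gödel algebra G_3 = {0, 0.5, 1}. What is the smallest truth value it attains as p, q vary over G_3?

0.00

The minimum is attained at p = 0, q = 0:
  (q -> q): 0 ≤ 0, so result = 1
  (p -> (q -> q)): 0 ≤ 1, so result = 1
  ~q: Gödel ¬ of 0 = 1 (operand is 0)
  (~q & q) = min(1, 0) = 0
  ((p -> (q -> q)) | (~q & q)) = max(1, 0) = 1
  ~((p -> (q -> q)) | (~q & q)): Gödel ¬ of 1 = 0 (operand ≠ 0)
Checking all 9 assignments confirms none give a value below 0.00.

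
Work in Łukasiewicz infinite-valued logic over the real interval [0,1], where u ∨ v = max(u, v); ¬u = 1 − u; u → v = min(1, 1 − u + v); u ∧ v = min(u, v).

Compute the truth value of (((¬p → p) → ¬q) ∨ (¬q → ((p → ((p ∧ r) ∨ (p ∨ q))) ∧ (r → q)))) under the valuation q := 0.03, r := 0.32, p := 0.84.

0.97

¬p: Łukasiewicz ¬ gives 1 − 0.84 = 0.16
(¬p → p): min(1, 1 − 0.16 + 0.84) = 1
¬q: Łukasiewicz ¬ gives 1 − 0.03 = 0.97
((¬p → p) → ¬q): min(1, 1 − 1 + 0.97) = 0.97
¬q: Łukasiewicz ¬ gives 1 − 0.03 = 0.97
(p ∧ r) = min(0.84, 0.32) = 0.32
(p ∨ q) = max(0.84, 0.03) = 0.84
((p ∧ r) ∨ (p ∨ q)) = max(0.32, 0.84) = 0.84
(p → ((p ∧ r) ∨ (p ∨ q))): min(1, 1 − 0.84 + 0.84) = 1
(r → q): min(1, 1 − 0.32 + 0.03) = 0.71
((p → ((p ∧ r) ∨ (p ∨ q))) ∧ (r → q)) = min(1, 0.71) = 0.71
(¬q → ((p → ((p ∧ r) ∨ (p ∨ q))) ∧ (r → q))): min(1, 1 − 0.97 + 0.71) = 0.74
(((¬p → p) → ¬q) ∨ (¬q → ((p → ((p ∧ r) ∨ (p ∨ q))) ∧ (r → q)))) = max(0.97, 0.74) = 0.97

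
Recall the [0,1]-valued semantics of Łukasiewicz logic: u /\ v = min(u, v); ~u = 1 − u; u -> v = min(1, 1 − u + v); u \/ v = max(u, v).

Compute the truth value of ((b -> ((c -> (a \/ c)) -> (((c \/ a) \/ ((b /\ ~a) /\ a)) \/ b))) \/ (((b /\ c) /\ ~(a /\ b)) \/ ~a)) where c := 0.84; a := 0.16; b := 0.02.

(a \/ c) = max(0.16, 0.84) = 0.84
(c -> (a \/ c)): min(1, 1 − 0.84 + 0.84) = 1
(c \/ a) = max(0.84, 0.16) = 0.84
~a: Łukasiewicz ¬ gives 1 − 0.16 = 0.84
(b /\ ~a) = min(0.02, 0.84) = 0.02
((b /\ ~a) /\ a) = min(0.02, 0.16) = 0.02
((c \/ a) \/ ((b /\ ~a) /\ a)) = max(0.84, 0.02) = 0.84
(((c \/ a) \/ ((b /\ ~a) /\ a)) \/ b) = max(0.84, 0.02) = 0.84
((c -> (a \/ c)) -> (((c \/ a) \/ ((b /\ ~a) /\ a)) \/ b)): min(1, 1 − 1 + 0.84) = 0.84
(b -> ((c -> (a \/ c)) -> (((c \/ a) \/ ((b /\ ~a) /\ a)) \/ b))): min(1, 1 − 0.02 + 0.84) = 1
(b /\ c) = min(0.02, 0.84) = 0.02
(a /\ b) = min(0.16, 0.02) = 0.02
~(a /\ b): Łukasiewicz ¬ gives 1 − 0.02 = 0.98
((b /\ c) /\ ~(a /\ b)) = min(0.02, 0.98) = 0.02
~a: Łukasiewicz ¬ gives 1 − 0.16 = 0.84
(((b /\ c) /\ ~(a /\ b)) \/ ~a) = max(0.02, 0.84) = 0.84
((b -> ((c -> (a \/ c)) -> (((c \/ a) \/ ((b /\ ~a) /\ a)) \/ b))) \/ (((b /\ c) /\ ~(a /\ b)) \/ ~a)) = max(1, 0.84) = 1

1.00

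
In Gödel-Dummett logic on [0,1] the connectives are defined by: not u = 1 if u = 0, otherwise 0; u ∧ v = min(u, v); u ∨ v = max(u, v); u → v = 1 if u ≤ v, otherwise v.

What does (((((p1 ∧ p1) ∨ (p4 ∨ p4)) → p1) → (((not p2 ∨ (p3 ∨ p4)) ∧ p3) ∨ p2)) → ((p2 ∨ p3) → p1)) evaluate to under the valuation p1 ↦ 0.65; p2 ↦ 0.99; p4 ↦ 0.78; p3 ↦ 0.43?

0.65

(p1 ∧ p1) = min(0.65, 0.65) = 0.65
(p4 ∨ p4) = max(0.78, 0.78) = 0.78
((p1 ∧ p1) ∨ (p4 ∨ p4)) = max(0.65, 0.78) = 0.78
(((p1 ∧ p1) ∨ (p4 ∨ p4)) → p1): 0.78 > 0.65, so result = 0.65
not p2: Gödel ¬ of 0.99 = 0 (operand ≠ 0)
(p3 ∨ p4) = max(0.43, 0.78) = 0.78
(not p2 ∨ (p3 ∨ p4)) = max(0, 0.78) = 0.78
((not p2 ∨ (p3 ∨ p4)) ∧ p3) = min(0.78, 0.43) = 0.43
(((not p2 ∨ (p3 ∨ p4)) ∧ p3) ∨ p2) = max(0.43, 0.99) = 0.99
((((p1 ∧ p1) ∨ (p4 ∨ p4)) → p1) → (((not p2 ∨ (p3 ∨ p4)) ∧ p3) ∨ p2)): 0.65 ≤ 0.99, so result = 1
(p2 ∨ p3) = max(0.99, 0.43) = 0.99
((p2 ∨ p3) → p1): 0.99 > 0.65, so result = 0.65
(((((p1 ∧ p1) ∨ (p4 ∨ p4)) → p1) → (((not p2 ∨ (p3 ∨ p4)) ∧ p3) ∨ p2)) → ((p2 ∨ p3) → p1)): 1 > 0.65, so result = 0.65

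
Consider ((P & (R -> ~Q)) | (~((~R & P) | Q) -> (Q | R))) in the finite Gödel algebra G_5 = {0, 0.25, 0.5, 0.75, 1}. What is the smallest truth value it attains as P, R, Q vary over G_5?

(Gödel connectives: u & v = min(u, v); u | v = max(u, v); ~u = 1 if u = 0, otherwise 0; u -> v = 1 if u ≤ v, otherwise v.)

0.00

The minimum is attained at P = 0, R = 0, Q = 0:
  ~Q: Gödel ¬ of 0 = 1 (operand is 0)
  (R -> ~Q): 0 ≤ 1, so result = 1
  (P & (R -> ~Q)) = min(0, 1) = 0
  ~R: Gödel ¬ of 0 = 1 (operand is 0)
  (~R & P) = min(1, 0) = 0
  ((~R & P) | Q) = max(0, 0) = 0
  ~((~R & P) | Q): Gödel ¬ of 0 = 1 (operand is 0)
  (Q | R) = max(0, 0) = 0
  (~((~R & P) | Q) -> (Q | R)): 1 > 0, so result = 0
  ((P & (R -> ~Q)) | (~((~R & P) | Q) -> (Q | R))) = max(0, 0) = 0
Checking all 125 assignments confirms none give a value below 0.00.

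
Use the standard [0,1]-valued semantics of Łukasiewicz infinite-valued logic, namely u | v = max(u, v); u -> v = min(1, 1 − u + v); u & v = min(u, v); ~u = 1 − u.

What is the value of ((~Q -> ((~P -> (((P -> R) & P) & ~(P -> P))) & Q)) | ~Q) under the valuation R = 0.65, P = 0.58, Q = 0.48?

0.96

~Q: Łukasiewicz ¬ gives 1 − 0.48 = 0.52
~P: Łukasiewicz ¬ gives 1 − 0.58 = 0.42
(P -> R): min(1, 1 − 0.58 + 0.65) = 1
((P -> R) & P) = min(1, 0.58) = 0.58
(P -> P): min(1, 1 − 0.58 + 0.58) = 1
~(P -> P): Łukasiewicz ¬ gives 1 − 1 = 0
(((P -> R) & P) & ~(P -> P)) = min(0.58, 0) = 0
(~P -> (((P -> R) & P) & ~(P -> P))): min(1, 1 − 0.42 + 0) = 0.58
((~P -> (((P -> R) & P) & ~(P -> P))) & Q) = min(0.58, 0.48) = 0.48
(~Q -> ((~P -> (((P -> R) & P) & ~(P -> P))) & Q)): min(1, 1 − 0.52 + 0.48) = 0.96
~Q: Łukasiewicz ¬ gives 1 − 0.48 = 0.52
((~Q -> ((~P -> (((P -> R) & P) & ~(P -> P))) & Q)) | ~Q) = max(0.96, 0.52) = 0.96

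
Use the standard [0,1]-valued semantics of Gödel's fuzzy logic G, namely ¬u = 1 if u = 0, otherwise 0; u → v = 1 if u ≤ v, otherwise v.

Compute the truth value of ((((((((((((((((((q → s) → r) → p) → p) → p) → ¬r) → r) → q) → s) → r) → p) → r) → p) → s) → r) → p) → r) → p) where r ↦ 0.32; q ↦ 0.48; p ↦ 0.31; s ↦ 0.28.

0.31

(q → s): 0.48 > 0.28, so result = 0.28
((q → s) → r): 0.28 ≤ 0.32, so result = 1
(((q → s) → r) → p): 1 > 0.31, so result = 0.31
((((q → s) → r) → p) → p): 0.31 ≤ 0.31, so result = 1
(((((q → s) → r) → p) → p) → p): 1 > 0.31, so result = 0.31
¬r: Gödel ¬ of 0.32 = 0 (operand ≠ 0)
((((((q → s) → r) → p) → p) → p) → ¬r): 0.31 > 0, so result = 0
(((((((q → s) → r) → p) → p) → p) → ¬r) → r): 0 ≤ 0.32, so result = 1
((((((((q → s) → r) → p) → p) → p) → ¬r) → r) → q): 1 > 0.48, so result = 0.48
(((((((((q → s) → r) → p) → p) → p) → ¬r) → r) → q) → s): 0.48 > 0.28, so result = 0.28
((((((((((q → s) → r) → p) → p) → p) → ¬r) → r) → q) → s) → r): 0.28 ≤ 0.32, so result = 1
(((((((((((q → s) → r) → p) → p) → p) → ¬r) → r) → q) → s) → r) → p): 1 > 0.31, so result = 0.31
((((((((((((q → s) → r) → p) → p) → p) → ¬r) → r) → q) → s) → r) → p) → r): 0.31 ≤ 0.32, so result = 1
(((((((((((((q → s) → r) → p) → p) → p) → ¬r) → r) → q) → s) → r) → p) → r) → p): 1 > 0.31, so result = 0.31
((((((((((((((q → s) → r) → p) → p) → p) → ¬r) → r) → q) → s) → r) → p) → r) → p) → s): 0.31 > 0.28, so result = 0.28
(((((((((((((((q → s) → r) → p) → p) → p) → ¬r) → r) → q) → s) → r) → p) → r) → p) → s) → r): 0.28 ≤ 0.32, so result = 1
((((((((((((((((q → s) → r) → p) → p) → p) → ¬r) → r) → q) → s) → r) → p) → r) → p) → s) → r) → p): 1 > 0.31, so result = 0.31
(((((((((((((((((q → s) → r) → p) → p) → p) → ¬r) → r) → q) → s) → r) → p) → r) → p) → s) → r) → p) → r): 0.31 ≤ 0.32, so result = 1
((((((((((((((((((q → s) → r) → p) → p) → p) → ¬r) → r) → q) → s) → r) → p) → r) → p) → s) → r) → p) → r) → p): 1 > 0.31, so result = 0.31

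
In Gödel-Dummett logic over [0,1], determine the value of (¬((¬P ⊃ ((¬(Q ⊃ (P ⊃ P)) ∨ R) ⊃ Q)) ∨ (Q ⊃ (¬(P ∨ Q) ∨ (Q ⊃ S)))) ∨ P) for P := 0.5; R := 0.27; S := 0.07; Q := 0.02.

0.50

¬P: Gödel ¬ of 0.5 = 0 (operand ≠ 0)
(P ⊃ P): 0.5 ≤ 0.5, so result = 1
(Q ⊃ (P ⊃ P)): 0.02 ≤ 1, so result = 1
¬(Q ⊃ (P ⊃ P)): Gödel ¬ of 1 = 0 (operand ≠ 0)
(¬(Q ⊃ (P ⊃ P)) ∨ R) = max(0, 0.27) = 0.27
((¬(Q ⊃ (P ⊃ P)) ∨ R) ⊃ Q): 0.27 > 0.02, so result = 0.02
(¬P ⊃ ((¬(Q ⊃ (P ⊃ P)) ∨ R) ⊃ Q)): 0 ≤ 0.02, so result = 1
(P ∨ Q) = max(0.5, 0.02) = 0.5
¬(P ∨ Q): Gödel ¬ of 0.5 = 0 (operand ≠ 0)
(Q ⊃ S): 0.02 ≤ 0.07, so result = 1
(¬(P ∨ Q) ∨ (Q ⊃ S)) = max(0, 1) = 1
(Q ⊃ (¬(P ∨ Q) ∨ (Q ⊃ S))): 0.02 ≤ 1, so result = 1
((¬P ⊃ ((¬(Q ⊃ (P ⊃ P)) ∨ R) ⊃ Q)) ∨ (Q ⊃ (¬(P ∨ Q) ∨ (Q ⊃ S)))) = max(1, 1) = 1
¬((¬P ⊃ ((¬(Q ⊃ (P ⊃ P)) ∨ R) ⊃ Q)) ∨ (Q ⊃ (¬(P ∨ Q) ∨ (Q ⊃ S)))): Gödel ¬ of 1 = 0 (operand ≠ 0)
(¬((¬P ⊃ ((¬(Q ⊃ (P ⊃ P)) ∨ R) ⊃ Q)) ∨ (Q ⊃ (¬(P ∨ Q) ∨ (Q ⊃ S)))) ∨ P) = max(0, 0.5) = 0.5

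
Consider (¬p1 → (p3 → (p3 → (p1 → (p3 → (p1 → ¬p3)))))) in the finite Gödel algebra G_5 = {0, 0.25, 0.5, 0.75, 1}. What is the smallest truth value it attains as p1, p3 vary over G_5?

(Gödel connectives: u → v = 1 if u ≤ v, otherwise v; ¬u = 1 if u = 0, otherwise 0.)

1.00

Every assignment gives 1. For instance at p1 = 0, p3 = 0:
  ¬p1: Gödel ¬ of 0 = 1 (operand is 0)
  ¬p3: Gödel ¬ of 0 = 1 (operand is 0)
  (p1 → ¬p3): 0 ≤ 1, so result = 1
  (p3 → (p1 → ¬p3)): 0 ≤ 1, so result = 1
  (p1 → (p3 → (p1 → ¬p3))): 0 ≤ 1, so result = 1
  (p3 → (p1 → (p3 → (p1 → ¬p3)))): 0 ≤ 1, so result = 1
  (p3 → (p3 → (p1 → (p3 → (p1 → ¬p3))))): 0 ≤ 1, so result = 1
  (¬p1 → (p3 → (p3 → (p1 → (p3 → (p1 → ¬p3)))))): 1 ≤ 1, so result = 1
All 25 assignments give value 1 — the formula is a G_5-tautology.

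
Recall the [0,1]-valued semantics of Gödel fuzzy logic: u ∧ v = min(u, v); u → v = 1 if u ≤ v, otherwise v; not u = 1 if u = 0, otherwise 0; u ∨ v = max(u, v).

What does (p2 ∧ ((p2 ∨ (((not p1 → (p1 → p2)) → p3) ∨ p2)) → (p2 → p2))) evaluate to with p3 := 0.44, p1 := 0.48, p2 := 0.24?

0.24

not p1: Gödel ¬ of 0.48 = 0 (operand ≠ 0)
(p1 → p2): 0.48 > 0.24, so result = 0.24
(not p1 → (p1 → p2)): 0 ≤ 0.24, so result = 1
((not p1 → (p1 → p2)) → p3): 1 > 0.44, so result = 0.44
(((not p1 → (p1 → p2)) → p3) ∨ p2) = max(0.44, 0.24) = 0.44
(p2 ∨ (((not p1 → (p1 → p2)) → p3) ∨ p2)) = max(0.24, 0.44) = 0.44
(p2 → p2): 0.24 ≤ 0.24, so result = 1
((p2 ∨ (((not p1 → (p1 → p2)) → p3) ∨ p2)) → (p2 → p2)): 0.44 ≤ 1, so result = 1
(p2 ∧ ((p2 ∨ (((not p1 → (p1 → p2)) → p3) ∨ p2)) → (p2 → p2))) = min(0.24, 1) = 0.24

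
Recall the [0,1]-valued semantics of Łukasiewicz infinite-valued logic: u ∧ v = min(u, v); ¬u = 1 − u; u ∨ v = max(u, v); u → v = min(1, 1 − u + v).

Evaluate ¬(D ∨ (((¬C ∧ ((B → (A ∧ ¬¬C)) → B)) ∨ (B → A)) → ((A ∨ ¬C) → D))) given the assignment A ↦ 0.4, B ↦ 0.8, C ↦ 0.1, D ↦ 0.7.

¬C: Łukasiewicz ¬ gives 1 − 0.1 = 0.9
¬C: Łukasiewicz ¬ gives 1 − 0.1 = 0.9
¬¬C: Łukasiewicz ¬ gives 1 − 0.9 = 0.1
(A ∧ ¬¬C) = min(0.4, 0.1) = 0.1
(B → (A ∧ ¬¬C)): min(1, 1 − 0.8 + 0.1) = 0.3
((B → (A ∧ ¬¬C)) → B): min(1, 1 − 0.3 + 0.8) = 1
(¬C ∧ ((B → (A ∧ ¬¬C)) → B)) = min(0.9, 1) = 0.9
(B → A): min(1, 1 − 0.8 + 0.4) = 0.6
((¬C ∧ ((B → (A ∧ ¬¬C)) → B)) ∨ (B → A)) = max(0.9, 0.6) = 0.9
¬C: Łukasiewicz ¬ gives 1 − 0.1 = 0.9
(A ∨ ¬C) = max(0.4, 0.9) = 0.9
((A ∨ ¬C) → D): min(1, 1 − 0.9 + 0.7) = 0.8
(((¬C ∧ ((B → (A ∧ ¬¬C)) → B)) ∨ (B → A)) → ((A ∨ ¬C) → D)): min(1, 1 − 0.9 + 0.8) = 0.9
(D ∨ (((¬C ∧ ((B → (A ∧ ¬¬C)) → B)) ∨ (B → A)) → ((A ∨ ¬C) → D))) = max(0.7, 0.9) = 0.9
¬(D ∨ (((¬C ∧ ((B → (A ∧ ¬¬C)) → B)) ∨ (B → A)) → ((A ∨ ¬C) → D))): Łukasiewicz ¬ gives 1 − 0.9 = 0.1

0.10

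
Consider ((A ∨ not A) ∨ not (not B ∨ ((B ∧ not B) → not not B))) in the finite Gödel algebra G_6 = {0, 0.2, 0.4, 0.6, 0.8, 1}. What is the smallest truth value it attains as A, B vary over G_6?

0.20

The minimum is attained at A = 0.2, B = 0:
  not A: Gödel ¬ of 0.2 = 0 (operand ≠ 0)
  (A ∨ not A) = max(0.2, 0) = 0.2
  not B: Gödel ¬ of 0 = 1 (operand is 0)
  not B: Gödel ¬ of 0 = 1 (operand is 0)
  (B ∧ not B) = min(0, 1) = 0
  not B: Gödel ¬ of 0 = 1 (operand is 0)
  not not B: Gödel ¬ of 1 = 0 (operand ≠ 0)
  ((B ∧ not B) → not not B): 0 ≤ 0, so result = 1
  (not B ∨ ((B ∧ not B) → not not B)) = max(1, 1) = 1
  not (not B ∨ ((B ∧ not B) → not not B)): Gödel ¬ of 1 = 0 (operand ≠ 0)
  ((A ∨ not A) ∨ not (not B ∨ ((B ∧ not B) → not not B))) = max(0.2, 0) = 0.2
Checking all 36 assignments confirms none give a value below 0.20.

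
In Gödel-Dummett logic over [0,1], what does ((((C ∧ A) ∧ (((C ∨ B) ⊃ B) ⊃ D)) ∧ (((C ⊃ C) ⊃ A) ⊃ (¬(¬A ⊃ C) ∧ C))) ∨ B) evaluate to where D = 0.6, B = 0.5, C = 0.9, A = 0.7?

0.50

(C ∧ A) = min(0.9, 0.7) = 0.7
(C ∨ B) = max(0.9, 0.5) = 0.9
((C ∨ B) ⊃ B): 0.9 > 0.5, so result = 0.5
(((C ∨ B) ⊃ B) ⊃ D): 0.5 ≤ 0.6, so result = 1
((C ∧ A) ∧ (((C ∨ B) ⊃ B) ⊃ D)) = min(0.7, 1) = 0.7
(C ⊃ C): 0.9 ≤ 0.9, so result = 1
((C ⊃ C) ⊃ A): 1 > 0.7, so result = 0.7
¬A: Gödel ¬ of 0.7 = 0 (operand ≠ 0)
(¬A ⊃ C): 0 ≤ 0.9, so result = 1
¬(¬A ⊃ C): Gödel ¬ of 1 = 0 (operand ≠ 0)
(¬(¬A ⊃ C) ∧ C) = min(0, 0.9) = 0
(((C ⊃ C) ⊃ A) ⊃ (¬(¬A ⊃ C) ∧ C)): 0.7 > 0, so result = 0
(((C ∧ A) ∧ (((C ∨ B) ⊃ B) ⊃ D)) ∧ (((C ⊃ C) ⊃ A) ⊃ (¬(¬A ⊃ C) ∧ C))) = min(0.7, 0) = 0
((((C ∧ A) ∧ (((C ∨ B) ⊃ B) ⊃ D)) ∧ (((C ⊃ C) ⊃ A) ⊃ (¬(¬A ⊃ C) ∧ C))) ∨ B) = max(0, 0.5) = 0.5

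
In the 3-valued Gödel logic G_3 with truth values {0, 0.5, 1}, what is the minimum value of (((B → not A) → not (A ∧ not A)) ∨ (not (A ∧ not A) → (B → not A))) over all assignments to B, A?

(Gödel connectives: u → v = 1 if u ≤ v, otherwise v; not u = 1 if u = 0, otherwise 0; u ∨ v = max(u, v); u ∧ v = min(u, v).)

1.00

Every assignment gives 1. For instance at B = 0, A = 0:
  not A: Gödel ¬ of 0 = 1 (operand is 0)
  (B → not A): 0 ≤ 1, so result = 1
  not A: Gödel ¬ of 0 = 1 (operand is 0)
  (A ∧ not A) = min(0, 1) = 0
  not (A ∧ not A): Gödel ¬ of 0 = 1 (operand is 0)
  ((B → not A) → not (A ∧ not A)): 1 ≤ 1, so result = 1
  not A: Gödel ¬ of 0 = 1 (operand is 0)
  (A ∧ not A) = min(0, 1) = 0
  not (A ∧ not A): Gödel ¬ of 0 = 1 (operand is 0)
  not A: Gödel ¬ of 0 = 1 (operand is 0)
  (B → not A): 0 ≤ 1, so result = 1
  (not (A ∧ not A) → (B → not A)): 1 ≤ 1, so result = 1
  (((B → not A) → not (A ∧ not A)) ∨ (not (A ∧ not A) → (B → not A))) = max(1, 1) = 1
All 9 assignments give value 1 — the formula is a G_3-tautology.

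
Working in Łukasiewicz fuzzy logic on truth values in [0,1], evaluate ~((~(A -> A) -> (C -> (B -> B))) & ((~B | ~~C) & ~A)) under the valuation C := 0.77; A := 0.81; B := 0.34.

(A -> A): min(1, 1 − 0.81 + 0.81) = 1
~(A -> A): Łukasiewicz ¬ gives 1 − 1 = 0
(B -> B): min(1, 1 − 0.34 + 0.34) = 1
(C -> (B -> B)): min(1, 1 − 0.77 + 1) = 1
(~(A -> A) -> (C -> (B -> B))): min(1, 1 − 0 + 1) = 1
~B: Łukasiewicz ¬ gives 1 − 0.34 = 0.66
~C: Łukasiewicz ¬ gives 1 − 0.77 = 0.23
~~C: Łukasiewicz ¬ gives 1 − 0.23 = 0.77
(~B | ~~C) = max(0.66, 0.77) = 0.77
~A: Łukasiewicz ¬ gives 1 − 0.81 = 0.19
((~B | ~~C) & ~A) = min(0.77, 0.19) = 0.19
((~(A -> A) -> (C -> (B -> B))) & ((~B | ~~C) & ~A)) = min(1, 0.19) = 0.19
~((~(A -> A) -> (C -> (B -> B))) & ((~B | ~~C) & ~A)): Łukasiewicz ¬ gives 1 − 0.19 = 0.81

0.81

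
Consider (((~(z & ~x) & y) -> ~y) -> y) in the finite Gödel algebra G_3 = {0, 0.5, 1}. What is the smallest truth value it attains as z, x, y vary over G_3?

0.00

The minimum is attained at z = 0, x = 0, y = 0:
  ~x: Gödel ¬ of 0 = 1 (operand is 0)
  (z & ~x) = min(0, 1) = 0
  ~(z & ~x): Gödel ¬ of 0 = 1 (operand is 0)
  (~(z & ~x) & y) = min(1, 0) = 0
  ~y: Gödel ¬ of 0 = 1 (operand is 0)
  ((~(z & ~x) & y) -> ~y): 0 ≤ 1, so result = 1
  (((~(z & ~x) & y) -> ~y) -> y): 1 > 0, so result = 0
Checking all 27 assignments confirms none give a value below 0.00.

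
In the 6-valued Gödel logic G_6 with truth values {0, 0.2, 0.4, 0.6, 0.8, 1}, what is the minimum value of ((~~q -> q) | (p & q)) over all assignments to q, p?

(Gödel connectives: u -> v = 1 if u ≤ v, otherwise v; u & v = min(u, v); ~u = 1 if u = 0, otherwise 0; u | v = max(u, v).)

The minimum is attained at q = 0.2, p = 0:
  ~q: Gödel ¬ of 0.2 = 0 (operand ≠ 0)
  ~~q: Gödel ¬ of 0 = 1 (operand is 0)
  (~~q -> q): 1 > 0.2, so result = 0.2
  (p & q) = min(0, 0.2) = 0
  ((~~q -> q) | (p & q)) = max(0.2, 0) = 0.2
Checking all 36 assignments confirms none give a value below 0.20.

0.20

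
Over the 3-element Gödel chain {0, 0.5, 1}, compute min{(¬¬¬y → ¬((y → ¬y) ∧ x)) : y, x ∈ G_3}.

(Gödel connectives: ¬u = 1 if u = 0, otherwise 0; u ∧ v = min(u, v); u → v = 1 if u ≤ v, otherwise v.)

The minimum is attained at y = 0, x = 0.5:
  ¬y: Gödel ¬ of 0 = 1 (operand is 0)
  ¬¬y: Gödel ¬ of 1 = 0 (operand ≠ 0)
  ¬¬¬y: Gödel ¬ of 0 = 1 (operand is 0)
  ¬y: Gödel ¬ of 0 = 1 (operand is 0)
  (y → ¬y): 0 ≤ 1, so result = 1
  ((y → ¬y) ∧ x) = min(1, 0.5) = 0.5
  ¬((y → ¬y) ∧ x): Gödel ¬ of 0.5 = 0 (operand ≠ 0)
  (¬¬¬y → ¬((y → ¬y) ∧ x)): 1 > 0, so result = 0
Checking all 9 assignments confirms none give a value below 0.00.

0.00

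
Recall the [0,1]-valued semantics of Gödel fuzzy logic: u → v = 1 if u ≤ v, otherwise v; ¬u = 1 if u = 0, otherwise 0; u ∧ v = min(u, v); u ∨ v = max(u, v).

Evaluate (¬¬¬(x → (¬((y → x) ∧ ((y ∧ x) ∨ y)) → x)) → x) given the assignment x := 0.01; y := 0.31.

(y → x): 0.31 > 0.01, so result = 0.01
(y ∧ x) = min(0.31, 0.01) = 0.01
((y ∧ x) ∨ y) = max(0.01, 0.31) = 0.31
((y → x) ∧ ((y ∧ x) ∨ y)) = min(0.01, 0.31) = 0.01
¬((y → x) ∧ ((y ∧ x) ∨ y)): Gödel ¬ of 0.01 = 0 (operand ≠ 0)
(¬((y → x) ∧ ((y ∧ x) ∨ y)) → x): 0 ≤ 0.01, so result = 1
(x → (¬((y → x) ∧ ((y ∧ x) ∨ y)) → x)): 0.01 ≤ 1, so result = 1
¬(x → (¬((y → x) ∧ ((y ∧ x) ∨ y)) → x)): Gödel ¬ of 1 = 0 (operand ≠ 0)
¬¬(x → (¬((y → x) ∧ ((y ∧ x) ∨ y)) → x)): Gödel ¬ of 0 = 1 (operand is 0)
¬¬¬(x → (¬((y → x) ∧ ((y ∧ x) ∨ y)) → x)): Gödel ¬ of 1 = 0 (operand ≠ 0)
(¬¬¬(x → (¬((y → x) ∧ ((y ∧ x) ∨ y)) → x)) → x): 0 ≤ 0.01, so result = 1

1.00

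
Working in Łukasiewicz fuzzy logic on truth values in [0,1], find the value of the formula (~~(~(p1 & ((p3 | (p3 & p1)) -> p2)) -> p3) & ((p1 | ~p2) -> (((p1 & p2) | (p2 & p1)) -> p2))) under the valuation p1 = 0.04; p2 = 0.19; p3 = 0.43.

(p3 & p1) = min(0.43, 0.04) = 0.04
(p3 | (p3 & p1)) = max(0.43, 0.04) = 0.43
((p3 | (p3 & p1)) -> p2): min(1, 1 − 0.43 + 0.19) = 0.76
(p1 & ((p3 | (p3 & p1)) -> p2)) = min(0.04, 0.76) = 0.04
~(p1 & ((p3 | (p3 & p1)) -> p2)): Łukasiewicz ¬ gives 1 − 0.04 = 0.96
(~(p1 & ((p3 | (p3 & p1)) -> p2)) -> p3): min(1, 1 − 0.96 + 0.43) = 0.47
~(~(p1 & ((p3 | (p3 & p1)) -> p2)) -> p3): Łukasiewicz ¬ gives 1 − 0.47 = 0.53
~~(~(p1 & ((p3 | (p3 & p1)) -> p2)) -> p3): Łukasiewicz ¬ gives 1 − 0.53 = 0.47
~p2: Łukasiewicz ¬ gives 1 − 0.19 = 0.81
(p1 | ~p2) = max(0.04, 0.81) = 0.81
(p1 & p2) = min(0.04, 0.19) = 0.04
(p2 & p1) = min(0.19, 0.04) = 0.04
((p1 & p2) | (p2 & p1)) = max(0.04, 0.04) = 0.04
(((p1 & p2) | (p2 & p1)) -> p2): min(1, 1 − 0.04 + 0.19) = 1
((p1 | ~p2) -> (((p1 & p2) | (p2 & p1)) -> p2)): min(1, 1 − 0.81 + 1) = 1
(~~(~(p1 & ((p3 | (p3 & p1)) -> p2)) -> p3) & ((p1 | ~p2) -> (((p1 & p2) | (p2 & p1)) -> p2))) = min(0.47, 1) = 0.47

0.47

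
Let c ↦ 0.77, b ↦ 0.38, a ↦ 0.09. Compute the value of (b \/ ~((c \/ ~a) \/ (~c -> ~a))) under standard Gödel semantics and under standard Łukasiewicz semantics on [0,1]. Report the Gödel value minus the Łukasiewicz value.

0.00

Gödel evaluation:
  ~a: Gödel ¬ of 0.09 = 0 (operand ≠ 0)
  (c \/ ~a) = max(0.77, 0) = 0.77
  ~c: Gödel ¬ of 0.77 = 0 (operand ≠ 0)
  ~a: Gödel ¬ of 0.09 = 0 (operand ≠ 0)
  (~c -> ~a): 0 ≤ 0, so result = 1
  ((c \/ ~a) \/ (~c -> ~a)) = max(0.77, 1) = 1
  ~((c \/ ~a) \/ (~c -> ~a)): Gödel ¬ of 1 = 0 (operand ≠ 0)
  (b \/ ~((c \/ ~a) \/ (~c -> ~a))) = max(0.38, 0) = 0.38
  Gödel value = 0.38
Łukasiewicz evaluation:
  ~a: Łukasiewicz ¬ gives 1 − 0.09 = 0.91
  (c \/ ~a) = max(0.77, 0.91) = 0.91
  ~c: Łukasiewicz ¬ gives 1 − 0.77 = 0.23
  ~a: Łukasiewicz ¬ gives 1 − 0.09 = 0.91
  (~c -> ~a): min(1, 1 − 0.23 + 0.91) = 1
  ((c \/ ~a) \/ (~c -> ~a)) = max(0.91, 1) = 1
  ~((c \/ ~a) \/ (~c -> ~a)): Łukasiewicz ¬ gives 1 − 1 = 0
  (b \/ ~((c \/ ~a) \/ (~c -> ~a))) = max(0.38, 0) = 0.38
  Łukasiewicz value = 0.38
Difference: 0.38 − 0.38 = 0.00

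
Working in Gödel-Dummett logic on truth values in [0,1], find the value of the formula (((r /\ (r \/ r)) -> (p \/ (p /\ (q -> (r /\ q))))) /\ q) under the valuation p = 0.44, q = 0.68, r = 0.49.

(r \/ r) = max(0.49, 0.49) = 0.49
(r /\ (r \/ r)) = min(0.49, 0.49) = 0.49
(r /\ q) = min(0.49, 0.68) = 0.49
(q -> (r /\ q)): 0.68 > 0.49, so result = 0.49
(p /\ (q -> (r /\ q))) = min(0.44, 0.49) = 0.44
(p \/ (p /\ (q -> (r /\ q)))) = max(0.44, 0.44) = 0.44
((r /\ (r \/ r)) -> (p \/ (p /\ (q -> (r /\ q))))): 0.49 > 0.44, so result = 0.44
(((r /\ (r \/ r)) -> (p \/ (p /\ (q -> (r /\ q))))) /\ q) = min(0.44, 0.68) = 0.44

0.44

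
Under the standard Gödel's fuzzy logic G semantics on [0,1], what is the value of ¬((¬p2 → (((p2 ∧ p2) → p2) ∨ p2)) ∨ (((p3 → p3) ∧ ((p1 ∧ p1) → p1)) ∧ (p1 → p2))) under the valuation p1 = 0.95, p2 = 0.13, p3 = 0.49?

0.00

¬p2: Gödel ¬ of 0.13 = 0 (operand ≠ 0)
(p2 ∧ p2) = min(0.13, 0.13) = 0.13
((p2 ∧ p2) → p2): 0.13 ≤ 0.13, so result = 1
(((p2 ∧ p2) → p2) ∨ p2) = max(1, 0.13) = 1
(¬p2 → (((p2 ∧ p2) → p2) ∨ p2)): 0 ≤ 1, so result = 1
(p3 → p3): 0.49 ≤ 0.49, so result = 1
(p1 ∧ p1) = min(0.95, 0.95) = 0.95
((p1 ∧ p1) → p1): 0.95 ≤ 0.95, so result = 1
((p3 → p3) ∧ ((p1 ∧ p1) → p1)) = min(1, 1) = 1
(p1 → p2): 0.95 > 0.13, so result = 0.13
(((p3 → p3) ∧ ((p1 ∧ p1) → p1)) ∧ (p1 → p2)) = min(1, 0.13) = 0.13
((¬p2 → (((p2 ∧ p2) → p2) ∨ p2)) ∨ (((p3 → p3) ∧ ((p1 ∧ p1) → p1)) ∧ (p1 → p2))) = max(1, 0.13) = 1
¬((¬p2 → (((p2 ∧ p2) → p2) ∨ p2)) ∨ (((p3 → p3) ∧ ((p1 ∧ p1) → p1)) ∧ (p1 → p2))): Gödel ¬ of 1 = 0 (operand ≠ 0)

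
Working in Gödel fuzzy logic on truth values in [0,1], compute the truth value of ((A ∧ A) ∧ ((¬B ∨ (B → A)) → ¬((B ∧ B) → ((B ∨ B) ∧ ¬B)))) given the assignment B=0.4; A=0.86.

0.86

(A ∧ A) = min(0.86, 0.86) = 0.86
¬B: Gödel ¬ of 0.4 = 0 (operand ≠ 0)
(B → A): 0.4 ≤ 0.86, so result = 1
(¬B ∨ (B → A)) = max(0, 1) = 1
(B ∧ B) = min(0.4, 0.4) = 0.4
(B ∨ B) = max(0.4, 0.4) = 0.4
¬B: Gödel ¬ of 0.4 = 0 (operand ≠ 0)
((B ∨ B) ∧ ¬B) = min(0.4, 0) = 0
((B ∧ B) → ((B ∨ B) ∧ ¬B)): 0.4 > 0, so result = 0
¬((B ∧ B) → ((B ∨ B) ∧ ¬B)): Gödel ¬ of 0 = 1 (operand is 0)
((¬B ∨ (B → A)) → ¬((B ∧ B) → ((B ∨ B) ∧ ¬B))): 1 ≤ 1, so result = 1
((A ∧ A) ∧ ((¬B ∨ (B → A)) → ¬((B ∧ B) → ((B ∨ B) ∧ ¬B)))) = min(0.86, 1) = 0.86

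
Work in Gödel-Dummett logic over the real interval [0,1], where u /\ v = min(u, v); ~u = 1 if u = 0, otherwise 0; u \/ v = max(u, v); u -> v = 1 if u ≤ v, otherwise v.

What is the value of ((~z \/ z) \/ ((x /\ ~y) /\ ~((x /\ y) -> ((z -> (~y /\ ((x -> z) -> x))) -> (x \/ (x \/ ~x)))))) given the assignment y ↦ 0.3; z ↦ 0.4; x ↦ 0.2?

~z: Gödel ¬ of 0.4 = 0 (operand ≠ 0)
(~z \/ z) = max(0, 0.4) = 0.4
~y: Gödel ¬ of 0.3 = 0 (operand ≠ 0)
(x /\ ~y) = min(0.2, 0) = 0
(x /\ y) = min(0.2, 0.3) = 0.2
~y: Gödel ¬ of 0.3 = 0 (operand ≠ 0)
(x -> z): 0.2 ≤ 0.4, so result = 1
((x -> z) -> x): 1 > 0.2, so result = 0.2
(~y /\ ((x -> z) -> x)) = min(0, 0.2) = 0
(z -> (~y /\ ((x -> z) -> x))): 0.4 > 0, so result = 0
~x: Gödel ¬ of 0.2 = 0 (operand ≠ 0)
(x \/ ~x) = max(0.2, 0) = 0.2
(x \/ (x \/ ~x)) = max(0.2, 0.2) = 0.2
((z -> (~y /\ ((x -> z) -> x))) -> (x \/ (x \/ ~x))): 0 ≤ 0.2, so result = 1
((x /\ y) -> ((z -> (~y /\ ((x -> z) -> x))) -> (x \/ (x \/ ~x)))): 0.2 ≤ 1, so result = 1
~((x /\ y) -> ((z -> (~y /\ ((x -> z) -> x))) -> (x \/ (x \/ ~x)))): Gödel ¬ of 1 = 0 (operand ≠ 0)
((x /\ ~y) /\ ~((x /\ y) -> ((z -> (~y /\ ((x -> z) -> x))) -> (x \/ (x \/ ~x))))) = min(0, 0) = 0
((~z \/ z) \/ ((x /\ ~y) /\ ~((x /\ y) -> ((z -> (~y /\ ((x -> z) -> x))) -> (x \/ (x \/ ~x)))))) = max(0.4, 0) = 0.4

0.40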